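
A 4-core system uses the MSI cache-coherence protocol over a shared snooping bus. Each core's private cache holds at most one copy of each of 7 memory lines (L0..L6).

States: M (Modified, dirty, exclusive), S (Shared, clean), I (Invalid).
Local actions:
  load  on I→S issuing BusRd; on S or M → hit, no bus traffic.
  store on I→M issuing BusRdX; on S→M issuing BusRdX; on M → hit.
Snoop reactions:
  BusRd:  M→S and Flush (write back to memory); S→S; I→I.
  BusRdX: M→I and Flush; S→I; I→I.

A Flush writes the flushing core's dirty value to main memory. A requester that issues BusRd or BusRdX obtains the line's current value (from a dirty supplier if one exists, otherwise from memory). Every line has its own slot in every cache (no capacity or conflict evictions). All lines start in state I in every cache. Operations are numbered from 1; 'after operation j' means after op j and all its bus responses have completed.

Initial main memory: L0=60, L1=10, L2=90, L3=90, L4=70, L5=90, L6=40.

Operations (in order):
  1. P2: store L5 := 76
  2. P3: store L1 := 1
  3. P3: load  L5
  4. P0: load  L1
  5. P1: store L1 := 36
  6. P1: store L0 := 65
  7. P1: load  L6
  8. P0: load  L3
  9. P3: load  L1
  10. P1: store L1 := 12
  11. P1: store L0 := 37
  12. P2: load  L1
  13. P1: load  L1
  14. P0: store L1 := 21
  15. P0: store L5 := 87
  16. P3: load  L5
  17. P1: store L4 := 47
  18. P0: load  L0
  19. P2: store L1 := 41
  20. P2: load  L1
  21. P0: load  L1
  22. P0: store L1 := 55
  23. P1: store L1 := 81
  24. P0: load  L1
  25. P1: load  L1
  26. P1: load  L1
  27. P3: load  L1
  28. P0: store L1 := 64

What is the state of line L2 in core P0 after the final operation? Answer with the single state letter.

1. P2: store L5 := 76  bus=[BusRdX]  L5: P0=I P1=I P2=M P3=I  mem[L5]=90
2. P3: store L1 := 1  bus=[BusRdX]  L1: P0=I P1=I P2=I P3=M  mem[L1]=10
3. P3: load  L5  bus=[BusRd,Flush]  L5: P0=I P1=I P2=S P3=S  mem[L5]=76
4. P0: load  L1  bus=[BusRd,Flush]  L1: P0=S P1=I P2=I P3=S  mem[L1]=1
5. P1: store L1 := 36  bus=[BusRdX]  L1: P0=I P1=M P2=I P3=I  mem[L1]=1
6. P1: store L0 := 65  bus=[BusRdX]  L0: P0=I P1=M P2=I P3=I  mem[L0]=60
7. P1: load  L6  bus=[BusRd]  L6: P0=I P1=S P2=I P3=I  mem[L6]=40
8. P0: load  L3  bus=[BusRd]  L3: P0=S P1=I P2=I P3=I  mem[L3]=90
9. P3: load  L1  bus=[BusRd,Flush]  L1: P0=I P1=S P2=I P3=S  mem[L1]=36
10. P1: store L1 := 12  bus=[BusRdX]  L1: P0=I P1=M P2=I P3=I  mem[L1]=36
11. P1: store L0 := 37  bus=[-]  L0: P0=I P1=M P2=I P3=I  mem[L0]=60
12. P2: load  L1  bus=[BusRd,Flush]  L1: P0=I P1=S P2=S P3=I  mem[L1]=12
13. P1: load  L1  bus=[-]  L1: P0=I P1=S P2=S P3=I  mem[L1]=12
14. P0: store L1 := 21  bus=[BusRdX]  L1: P0=M P1=I P2=I P3=I  mem[L1]=12
15. P0: store L5 := 87  bus=[BusRdX]  L5: P0=M P1=I P2=I P3=I  mem[L5]=76
16. P3: load  L5  bus=[BusRd,Flush]  L5: P0=S P1=I P2=I P3=S  mem[L5]=87
17. P1: store L4 := 47  bus=[BusRdX]  L4: P0=I P1=M P2=I P3=I  mem[L4]=70
18. P0: load  L0  bus=[BusRd,Flush]  L0: P0=S P1=S P2=I P3=I  mem[L0]=37
19. P2: store L1 := 41  bus=[BusRdX,Flush]  L1: P0=I P1=I P2=M P3=I  mem[L1]=21
20. P2: load  L1  bus=[-]  L1: P0=I P1=I P2=M P3=I  mem[L1]=21
21. P0: load  L1  bus=[BusRd,Flush]  L1: P0=S P1=I P2=S P3=I  mem[L1]=41
22. P0: store L1 := 55  bus=[BusRdX]  L1: P0=M P1=I P2=I P3=I  mem[L1]=41
23. P1: store L1 := 81  bus=[BusRdX,Flush]  L1: P0=I P1=M P2=I P3=I  mem[L1]=55
24. P0: load  L1  bus=[BusRd,Flush]  L1: P0=S P1=S P2=I P3=I  mem[L1]=81
25. P1: load  L1  bus=[-]  L1: P0=S P1=S P2=I P3=I  mem[L1]=81
26. P1: load  L1  bus=[-]  L1: P0=S P1=S P2=I P3=I  mem[L1]=81
27. P3: load  L1  bus=[BusRd]  L1: P0=S P1=S P2=I P3=S  mem[L1]=81
28. P0: store L1 := 64  bus=[BusRdX]  L1: P0=M P1=I P2=I P3=I  mem[L1]=81

state = I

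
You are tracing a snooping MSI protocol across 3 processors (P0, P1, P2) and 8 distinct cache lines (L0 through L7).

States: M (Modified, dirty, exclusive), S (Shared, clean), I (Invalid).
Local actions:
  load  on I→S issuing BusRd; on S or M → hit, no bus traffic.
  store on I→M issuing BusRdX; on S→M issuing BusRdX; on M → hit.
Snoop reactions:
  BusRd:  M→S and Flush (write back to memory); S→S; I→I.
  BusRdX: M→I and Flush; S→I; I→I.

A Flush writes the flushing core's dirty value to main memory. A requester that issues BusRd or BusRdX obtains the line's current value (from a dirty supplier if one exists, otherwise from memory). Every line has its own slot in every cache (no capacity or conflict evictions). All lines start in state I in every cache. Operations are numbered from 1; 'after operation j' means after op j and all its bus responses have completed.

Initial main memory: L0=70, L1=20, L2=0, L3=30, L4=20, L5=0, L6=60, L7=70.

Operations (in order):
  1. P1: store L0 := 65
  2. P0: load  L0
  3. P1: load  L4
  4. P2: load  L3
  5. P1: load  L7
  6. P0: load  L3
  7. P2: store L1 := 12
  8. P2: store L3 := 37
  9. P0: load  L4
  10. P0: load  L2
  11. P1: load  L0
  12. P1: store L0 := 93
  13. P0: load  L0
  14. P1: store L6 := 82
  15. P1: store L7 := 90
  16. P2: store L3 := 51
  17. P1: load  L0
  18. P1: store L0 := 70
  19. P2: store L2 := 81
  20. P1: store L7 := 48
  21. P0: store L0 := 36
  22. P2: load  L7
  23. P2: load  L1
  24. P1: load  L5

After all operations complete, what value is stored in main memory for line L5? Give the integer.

[1] P1: store L0 := 65 | P0:I, P1:M(65), P2:I | bus: BusRdX
[2] P0: load  L0 | P0:S(65), P1:S(65), P2:I | bus: BusRd,Flush
[3] P1: load  L4 | P0:I, P1:S(20), P2:I | bus: BusRd
[4] P2: load  L3 | P0:I, P1:I, P2:S(30) | bus: BusRd
[5] P1: load  L7 | P0:I, P1:S(70), P2:I | bus: BusRd
[6] P0: load  L3 | P0:S(30), P1:I, P2:S(30) | bus: BusRd
[7] P2: store L1 := 12 | P0:I, P1:I, P2:M(12) | bus: BusRdX
[8] P2: store L3 := 37 | P0:I, P1:I, P2:M(37) | bus: BusRdX
[9] P0: load  L4 | P0:S(20), P1:S(20), P2:I | bus: BusRd
[10] P0: load  L2 | P0:S(0), P1:I, P2:I | bus: BusRd
[11] P1: load  L0 | P0:S(65), P1:S(65), P2:I | bus: none
[12] P1: store L0 := 93 | P0:I, P1:M(93), P2:I | bus: BusRdX
[13] P0: load  L0 | P0:S(93), P1:S(93), P2:I | bus: BusRd,Flush
[14] P1: store L6 := 82 | P0:I, P1:M(82), P2:I | bus: BusRdX
[15] P1: store L7 := 90 | P0:I, P1:M(90), P2:I | bus: BusRdX
[16] P2: store L3 := 51 | P0:I, P1:I, P2:M(51) | bus: none
[17] P1: load  L0 | P0:S(93), P1:S(93), P2:I | bus: none
[18] P1: store L0 := 70 | P0:I, P1:M(70), P2:I | bus: BusRdX
[19] P2: store L2 := 81 | P0:I, P1:I, P2:M(81) | bus: BusRdX
[20] P1: store L7 := 48 | P0:I, P1:M(48), P2:I | bus: none
[21] P0: store L0 := 36 | P0:M(36), P1:I, P2:I | bus: BusRdX,Flush
[22] P2: load  L7 | P0:I, P1:S(48), P2:S(48) | bus: BusRd,Flush
[23] P2: load  L1 | P0:I, P1:I, P2:M(12) | bus: none
[24] P1: load  L5 | P0:I, P1:S(0), P2:I | bus: BusRd

memory[L5] = 0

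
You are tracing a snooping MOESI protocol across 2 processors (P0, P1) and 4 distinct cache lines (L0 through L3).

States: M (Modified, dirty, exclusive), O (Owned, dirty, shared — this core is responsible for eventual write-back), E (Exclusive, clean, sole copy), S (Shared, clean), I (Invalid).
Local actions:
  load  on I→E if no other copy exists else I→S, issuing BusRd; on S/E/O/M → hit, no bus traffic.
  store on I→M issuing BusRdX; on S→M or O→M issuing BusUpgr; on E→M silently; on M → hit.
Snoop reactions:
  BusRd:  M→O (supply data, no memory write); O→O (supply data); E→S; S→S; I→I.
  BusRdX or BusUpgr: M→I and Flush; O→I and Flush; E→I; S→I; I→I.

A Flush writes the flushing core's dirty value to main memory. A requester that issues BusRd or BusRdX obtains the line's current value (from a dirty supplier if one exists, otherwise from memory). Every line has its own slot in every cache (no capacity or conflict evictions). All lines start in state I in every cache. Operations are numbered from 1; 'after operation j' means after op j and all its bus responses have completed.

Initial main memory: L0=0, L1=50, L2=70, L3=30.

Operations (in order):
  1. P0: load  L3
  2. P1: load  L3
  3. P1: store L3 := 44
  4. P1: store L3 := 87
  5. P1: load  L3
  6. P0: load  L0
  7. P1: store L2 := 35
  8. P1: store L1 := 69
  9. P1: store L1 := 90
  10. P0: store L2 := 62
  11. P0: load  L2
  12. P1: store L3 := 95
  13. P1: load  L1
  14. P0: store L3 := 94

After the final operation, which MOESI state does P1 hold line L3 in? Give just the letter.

state = I

  op1 P0: load  L3 → E/I on L3; bus BusRd; mem=30
  op2 P1: load  L3 → S/S on L3; bus BusRd; mem=30
  op3 P1: store L3 := 44 → I/M on L3; bus BusUpgr; mem=30
  op4 P1: store L3 := 87 → I/M on L3; bus (none); mem=30
  op5 P1: load  L3 → I/M on L3; bus (none); mem=30
  op6 P0: load  L0 → E/I on L0; bus BusRd; mem=0
  op7 P1: store L2 := 35 → I/M on L2; bus BusRdX; mem=70
  op8 P1: store L1 := 69 → I/M on L1; bus BusRdX; mem=50
  op9 P1: store L1 := 90 → I/M on L1; bus (none); mem=50
  op10 P0: store L2 := 62 → M/I on L2; bus BusRdX Flush; mem=35
  op11 P0: load  L2 → M/I on L2; bus (none); mem=35
  op12 P1: store L3 := 95 → I/M on L3; bus (none); mem=30
  op13 P1: load  L1 → I/M on L1; bus (none); mem=50
  op14 P0: store L3 := 94 → M/I on L3; bus BusRdX Flush; mem=95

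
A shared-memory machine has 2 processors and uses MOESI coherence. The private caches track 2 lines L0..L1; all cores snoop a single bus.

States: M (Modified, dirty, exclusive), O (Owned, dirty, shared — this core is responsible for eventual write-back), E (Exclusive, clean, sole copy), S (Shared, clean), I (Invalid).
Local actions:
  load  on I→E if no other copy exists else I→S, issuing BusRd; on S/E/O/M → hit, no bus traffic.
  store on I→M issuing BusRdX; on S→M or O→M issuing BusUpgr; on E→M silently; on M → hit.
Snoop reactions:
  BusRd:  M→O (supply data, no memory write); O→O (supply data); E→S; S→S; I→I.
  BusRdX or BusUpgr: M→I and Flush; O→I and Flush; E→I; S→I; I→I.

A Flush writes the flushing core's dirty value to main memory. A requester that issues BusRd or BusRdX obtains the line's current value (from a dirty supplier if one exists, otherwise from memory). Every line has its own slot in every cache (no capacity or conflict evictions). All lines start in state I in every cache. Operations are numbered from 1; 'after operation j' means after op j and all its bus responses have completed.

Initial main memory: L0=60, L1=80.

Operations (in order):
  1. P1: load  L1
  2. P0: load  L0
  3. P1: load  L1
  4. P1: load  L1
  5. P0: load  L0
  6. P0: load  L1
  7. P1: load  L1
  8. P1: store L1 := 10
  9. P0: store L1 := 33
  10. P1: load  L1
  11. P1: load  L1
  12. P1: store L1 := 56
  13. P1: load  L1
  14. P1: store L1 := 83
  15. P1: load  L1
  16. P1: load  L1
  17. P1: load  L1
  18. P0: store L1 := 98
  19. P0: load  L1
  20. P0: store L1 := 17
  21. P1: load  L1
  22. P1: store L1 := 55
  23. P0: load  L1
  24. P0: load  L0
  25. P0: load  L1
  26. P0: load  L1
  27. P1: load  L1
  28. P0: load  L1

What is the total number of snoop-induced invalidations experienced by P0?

[1] P1: load  L1 | P0:I, P1:E(80) | bus: BusRd
[2] P0: load  L0 | P0:E(60), P1:I | bus: BusRd
[3] P1: load  L1 | P0:I, P1:E(80) | bus: none
[4] P1: load  L1 | P0:I, P1:E(80) | bus: none
[5] P0: load  L0 | P0:E(60), P1:I | bus: none
[6] P0: load  L1 | P0:S(80), P1:S(80) | bus: BusRd
[7] P1: load  L1 | P0:S(80), P1:S(80) | bus: none
[8] P1: store L1 := 10 | P0:I, P1:M(10) | bus: BusUpgr
[9] P0: store L1 := 33 | P0:M(33), P1:I | bus: BusRdX,Flush
[10] P1: load  L1 | P0:O(33), P1:S(33) | bus: BusRd
[11] P1: load  L1 | P0:O(33), P1:S(33) | bus: none
[12] P1: store L1 := 56 | P0:I, P1:M(56) | bus: BusUpgr,Flush
[13] P1: load  L1 | P0:I, P1:M(56) | bus: none
[14] P1: store L1 := 83 | P0:I, P1:M(83) | bus: none
[15] P1: load  L1 | P0:I, P1:M(83) | bus: none
[16] P1: load  L1 | P0:I, P1:M(83) | bus: none
[17] P1: load  L1 | P0:I, P1:M(83) | bus: none
[18] P0: store L1 := 98 | P0:M(98), P1:I | bus: BusRdX,Flush
[19] P0: load  L1 | P0:M(98), P1:I | bus: none
[20] P0: store L1 := 17 | P0:M(17), P1:I | bus: none
[21] P1: load  L1 | P0:O(17), P1:S(17) | bus: BusRd
[22] P1: store L1 := 55 | P0:I, P1:M(55) | bus: BusUpgr,Flush
[23] P0: load  L1 | P0:S(55), P1:O(55) | bus: BusRd
[24] P0: load  L0 | P0:E(60), P1:I | bus: none
[25] P0: load  L1 | P0:S(55), P1:O(55) | bus: none
[26] P0: load  L1 | P0:S(55), P1:O(55) | bus: none
[27] P1: load  L1 | P0:S(55), P1:O(55) | bus: none
[28] P0: load  L1 | P0:S(55), P1:O(55) | bus: none

invalidations = 3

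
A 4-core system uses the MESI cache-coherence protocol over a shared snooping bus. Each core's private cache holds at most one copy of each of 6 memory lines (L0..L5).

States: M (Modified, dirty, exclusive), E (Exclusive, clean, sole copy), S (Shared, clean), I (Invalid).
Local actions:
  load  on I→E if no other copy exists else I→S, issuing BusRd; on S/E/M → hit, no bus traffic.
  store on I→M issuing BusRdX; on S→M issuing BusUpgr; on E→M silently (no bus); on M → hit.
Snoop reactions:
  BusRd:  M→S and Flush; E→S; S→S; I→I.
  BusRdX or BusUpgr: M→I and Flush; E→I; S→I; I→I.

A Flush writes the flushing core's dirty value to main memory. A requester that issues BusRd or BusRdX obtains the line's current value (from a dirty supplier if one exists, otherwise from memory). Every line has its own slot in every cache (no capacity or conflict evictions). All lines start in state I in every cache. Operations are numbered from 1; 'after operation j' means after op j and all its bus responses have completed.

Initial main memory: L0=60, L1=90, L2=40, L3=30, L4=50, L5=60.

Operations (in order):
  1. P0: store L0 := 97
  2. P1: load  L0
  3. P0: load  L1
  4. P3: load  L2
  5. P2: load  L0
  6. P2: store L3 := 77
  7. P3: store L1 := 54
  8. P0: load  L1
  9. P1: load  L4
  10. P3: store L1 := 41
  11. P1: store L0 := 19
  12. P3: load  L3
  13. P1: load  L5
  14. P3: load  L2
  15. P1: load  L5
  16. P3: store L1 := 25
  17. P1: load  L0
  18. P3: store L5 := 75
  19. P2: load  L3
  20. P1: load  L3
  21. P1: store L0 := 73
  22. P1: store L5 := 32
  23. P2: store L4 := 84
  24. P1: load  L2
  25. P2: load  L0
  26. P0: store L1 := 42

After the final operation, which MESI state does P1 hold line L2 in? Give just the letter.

state = S

[1] P0: store L0 := 97 | P0:M(97), P1:I, P2:I, P3:I | bus: BusRdX
[2] P1: load  L0 | P0:S(97), P1:S(97), P2:I, P3:I | bus: BusRd,Flush
[3] P0: load  L1 | P0:E(90), P1:I, P2:I, P3:I | bus: BusRd
[4] P3: load  L2 | P0:I, P1:I, P2:I, P3:E(40) | bus: BusRd
[5] P2: load  L0 | P0:S(97), P1:S(97), P2:S(97), P3:I | bus: BusRd
[6] P2: store L3 := 77 | P0:I, P1:I, P2:M(77), P3:I | bus: BusRdX
[7] P3: store L1 := 54 | P0:I, P1:I, P2:I, P3:M(54) | bus: BusRdX
[8] P0: load  L1 | P0:S(54), P1:I, P2:I, P3:S(54) | bus: BusRd,Flush
[9] P1: load  L4 | P0:I, P1:E(50), P2:I, P3:I | bus: BusRd
[10] P3: store L1 := 41 | P0:I, P1:I, P2:I, P3:M(41) | bus: BusUpgr
[11] P1: store L0 := 19 | P0:I, P1:M(19), P2:I, P3:I | bus: BusUpgr
[12] P3: load  L3 | P0:I, P1:I, P2:S(77), P3:S(77) | bus: BusRd,Flush
[13] P1: load  L5 | P0:I, P1:E(60), P2:I, P3:I | bus: BusRd
[14] P3: load  L2 | P0:I, P1:I, P2:I, P3:E(40) | bus: none
[15] P1: load  L5 | P0:I, P1:E(60), P2:I, P3:I | bus: none
[16] P3: store L1 := 25 | P0:I, P1:I, P2:I, P3:M(25) | bus: none
[17] P1: load  L0 | P0:I, P1:M(19), P2:I, P3:I | bus: none
[18] P3: store L5 := 75 | P0:I, P1:I, P2:I, P3:M(75) | bus: BusRdX
[19] P2: load  L3 | P0:I, P1:I, P2:S(77), P3:S(77) | bus: none
[20] P1: load  L3 | P0:I, P1:S(77), P2:S(77), P3:S(77) | bus: BusRd
[21] P1: store L0 := 73 | P0:I, P1:M(73), P2:I, P3:I | bus: none
[22] P1: store L5 := 32 | P0:I, P1:M(32), P2:I, P3:I | bus: BusRdX,Flush
[23] P2: store L4 := 84 | P0:I, P1:I, P2:M(84), P3:I | bus: BusRdX
[24] P1: load  L2 | P0:I, P1:S(40), P2:I, P3:S(40) | bus: BusRd
[25] P2: load  L0 | P0:I, P1:S(73), P2:S(73), P3:I | bus: BusRd,Flush
[26] P0: store L1 := 42 | P0:M(42), P1:I, P2:I, P3:I | bus: BusRdX,Flush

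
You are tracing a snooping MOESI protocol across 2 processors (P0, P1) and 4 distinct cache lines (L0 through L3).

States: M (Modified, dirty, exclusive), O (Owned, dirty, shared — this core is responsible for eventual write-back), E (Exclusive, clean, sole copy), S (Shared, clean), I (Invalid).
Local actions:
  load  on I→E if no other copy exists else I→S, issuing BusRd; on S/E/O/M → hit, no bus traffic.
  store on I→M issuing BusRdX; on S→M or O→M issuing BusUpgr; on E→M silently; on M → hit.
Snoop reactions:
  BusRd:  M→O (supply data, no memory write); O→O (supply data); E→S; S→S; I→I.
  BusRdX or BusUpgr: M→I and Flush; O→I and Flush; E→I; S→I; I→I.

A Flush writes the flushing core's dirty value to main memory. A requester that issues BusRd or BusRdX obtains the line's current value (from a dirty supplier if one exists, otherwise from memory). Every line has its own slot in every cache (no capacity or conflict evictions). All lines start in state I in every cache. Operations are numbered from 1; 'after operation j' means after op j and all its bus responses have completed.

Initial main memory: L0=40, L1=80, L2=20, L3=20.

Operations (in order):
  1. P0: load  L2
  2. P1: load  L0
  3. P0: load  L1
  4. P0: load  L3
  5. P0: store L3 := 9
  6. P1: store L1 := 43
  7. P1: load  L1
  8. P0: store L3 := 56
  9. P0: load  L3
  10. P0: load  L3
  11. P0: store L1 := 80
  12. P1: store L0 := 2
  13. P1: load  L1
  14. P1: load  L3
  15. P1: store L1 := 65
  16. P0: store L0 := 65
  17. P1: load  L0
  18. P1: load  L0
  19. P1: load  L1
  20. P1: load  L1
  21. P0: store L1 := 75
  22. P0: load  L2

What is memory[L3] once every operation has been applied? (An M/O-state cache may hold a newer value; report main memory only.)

[1] P0: load  L2 | P0:E(20), P1:I | bus: BusRd
[2] P1: load  L0 | P0:I, P1:E(40) | bus: BusRd
[3] P0: load  L1 | P0:E(80), P1:I | bus: BusRd
[4] P0: load  L3 | P0:E(20), P1:I | bus: BusRd
[5] P0: store L3 := 9 | P0:M(9), P1:I | bus: none
[6] P1: store L1 := 43 | P0:I, P1:M(43) | bus: BusRdX
[7] P1: load  L1 | P0:I, P1:M(43) | bus: none
[8] P0: store L3 := 56 | P0:M(56), P1:I | bus: none
[9] P0: load  L3 | P0:M(56), P1:I | bus: none
[10] P0: load  L3 | P0:M(56), P1:I | bus: none
[11] P0: store L1 := 80 | P0:M(80), P1:I | bus: BusRdX,Flush
[12] P1: store L0 := 2 | P0:I, P1:M(2) | bus: none
[13] P1: load  L1 | P0:O(80), P1:S(80) | bus: BusRd
[14] P1: load  L3 | P0:O(56), P1:S(56) | bus: BusRd
[15] P1: store L1 := 65 | P0:I, P1:M(65) | bus: BusUpgr,Flush
[16] P0: store L0 := 65 | P0:M(65), P1:I | bus: BusRdX,Flush
[17] P1: load  L0 | P0:O(65), P1:S(65) | bus: BusRd
[18] P1: load  L0 | P0:O(65), P1:S(65) | bus: none
[19] P1: load  L1 | P0:I, P1:M(65) | bus: none
[20] P1: load  L1 | P0:I, P1:M(65) | bus: none
[21] P0: store L1 := 75 | P0:M(75), P1:I | bus: BusRdX,Flush
[22] P0: load  L2 | P0:E(20), P1:I | bus: none

memory[L3] = 20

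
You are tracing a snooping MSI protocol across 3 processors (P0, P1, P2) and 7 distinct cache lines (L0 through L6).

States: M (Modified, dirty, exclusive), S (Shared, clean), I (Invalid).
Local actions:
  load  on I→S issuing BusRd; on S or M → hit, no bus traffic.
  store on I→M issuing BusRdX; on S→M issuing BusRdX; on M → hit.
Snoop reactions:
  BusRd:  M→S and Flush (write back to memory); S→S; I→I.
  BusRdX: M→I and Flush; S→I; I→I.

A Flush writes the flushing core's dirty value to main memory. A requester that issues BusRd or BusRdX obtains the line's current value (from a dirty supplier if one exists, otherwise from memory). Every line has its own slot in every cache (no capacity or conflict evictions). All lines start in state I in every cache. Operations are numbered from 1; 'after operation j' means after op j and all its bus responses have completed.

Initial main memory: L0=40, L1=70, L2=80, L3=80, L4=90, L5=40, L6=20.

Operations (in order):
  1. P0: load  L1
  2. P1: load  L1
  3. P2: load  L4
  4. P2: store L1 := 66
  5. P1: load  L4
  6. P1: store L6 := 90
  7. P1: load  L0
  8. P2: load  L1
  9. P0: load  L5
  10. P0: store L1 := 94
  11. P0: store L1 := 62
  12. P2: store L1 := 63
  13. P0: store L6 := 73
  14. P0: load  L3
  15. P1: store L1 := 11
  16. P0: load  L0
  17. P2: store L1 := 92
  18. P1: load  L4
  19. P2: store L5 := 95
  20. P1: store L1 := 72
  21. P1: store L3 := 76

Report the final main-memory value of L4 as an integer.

memory[L4] = 90

[1] P0: load  L1 | P0:S(70), P1:I, P2:I | bus: BusRd
[2] P1: load  L1 | P0:S(70), P1:S(70), P2:I | bus: BusRd
[3] P2: load  L4 | P0:I, P1:I, P2:S(90) | bus: BusRd
[4] P2: store L1 := 66 | P0:I, P1:I, P2:M(66) | bus: BusRdX
[5] P1: load  L4 | P0:I, P1:S(90), P2:S(90) | bus: BusRd
[6] P1: store L6 := 90 | P0:I, P1:M(90), P2:I | bus: BusRdX
[7] P1: load  L0 | P0:I, P1:S(40), P2:I | bus: BusRd
[8] P2: load  L1 | P0:I, P1:I, P2:M(66) | bus: none
[9] P0: load  L5 | P0:S(40), P1:I, P2:I | bus: BusRd
[10] P0: store L1 := 94 | P0:M(94), P1:I, P2:I | bus: BusRdX,Flush
[11] P0: store L1 := 62 | P0:M(62), P1:I, P2:I | bus: none
[12] P2: store L1 := 63 | P0:I, P1:I, P2:M(63) | bus: BusRdX,Flush
[13] P0: store L6 := 73 | P0:M(73), P1:I, P2:I | bus: BusRdX,Flush
[14] P0: load  L3 | P0:S(80), P1:I, P2:I | bus: BusRd
[15] P1: store L1 := 11 | P0:I, P1:M(11), P2:I | bus: BusRdX,Flush
[16] P0: load  L0 | P0:S(40), P1:S(40), P2:I | bus: BusRd
[17] P2: store L1 := 92 | P0:I, P1:I, P2:M(92) | bus: BusRdX,Flush
[18] P1: load  L4 | P0:I, P1:S(90), P2:S(90) | bus: none
[19] P2: store L5 := 95 | P0:I, P1:I, P2:M(95) | bus: BusRdX
[20] P1: store L1 := 72 | P0:I, P1:M(72), P2:I | bus: BusRdX,Flush
[21] P1: store L3 := 76 | P0:I, P1:M(76), P2:I | bus: BusRdX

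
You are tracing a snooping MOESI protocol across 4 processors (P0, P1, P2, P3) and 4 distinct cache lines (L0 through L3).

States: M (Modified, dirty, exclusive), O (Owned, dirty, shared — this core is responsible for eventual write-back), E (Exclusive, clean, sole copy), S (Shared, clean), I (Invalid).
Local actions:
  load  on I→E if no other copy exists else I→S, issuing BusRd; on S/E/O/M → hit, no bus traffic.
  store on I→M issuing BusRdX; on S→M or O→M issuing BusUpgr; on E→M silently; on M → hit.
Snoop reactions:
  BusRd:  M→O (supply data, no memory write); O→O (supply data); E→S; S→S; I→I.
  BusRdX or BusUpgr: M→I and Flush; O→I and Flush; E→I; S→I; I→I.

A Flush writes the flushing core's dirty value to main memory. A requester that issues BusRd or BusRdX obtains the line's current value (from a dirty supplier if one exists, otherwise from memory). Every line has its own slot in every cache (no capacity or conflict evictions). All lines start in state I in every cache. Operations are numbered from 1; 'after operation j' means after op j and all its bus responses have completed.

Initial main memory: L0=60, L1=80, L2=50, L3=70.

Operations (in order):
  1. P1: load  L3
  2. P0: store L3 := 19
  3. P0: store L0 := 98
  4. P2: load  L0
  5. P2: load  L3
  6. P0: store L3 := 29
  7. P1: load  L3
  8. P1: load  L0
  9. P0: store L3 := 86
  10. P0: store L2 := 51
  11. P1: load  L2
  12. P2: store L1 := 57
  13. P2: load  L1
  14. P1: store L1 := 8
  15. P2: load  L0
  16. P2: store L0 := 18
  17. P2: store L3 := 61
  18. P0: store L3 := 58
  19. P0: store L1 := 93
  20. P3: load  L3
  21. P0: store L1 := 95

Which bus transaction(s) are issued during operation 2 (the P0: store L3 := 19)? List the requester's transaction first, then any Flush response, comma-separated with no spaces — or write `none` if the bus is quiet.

  op1 P1: load  L3 → I/E/I/I on L3; bus BusRd; mem=70
  op2 P0: store L3 := 19 → M/I/I/I on L3; bus BusRdX; mem=70
  op3 P0: store L0 := 98 → M/I/I/I on L0; bus BusRdX; mem=60
  op4 P2: load  L0 → O/I/S/I on L0; bus BusRd; mem=60
  op5 P2: load  L3 → O/I/S/I on L3; bus BusRd; mem=70
  op6 P0: store L3 := 29 → M/I/I/I on L3; bus BusUpgr; mem=70
  op7 P1: load  L3 → O/S/I/I on L3; bus BusRd; mem=70
  op8 P1: load  L0 → O/S/S/I on L0; bus BusRd; mem=60
  op9 P0: store L3 := 86 → M/I/I/I on L3; bus BusUpgr; mem=70
  op10 P0: store L2 := 51 → M/I/I/I on L2; bus BusRdX; mem=50
  op11 P1: load  L2 → O/S/I/I on L2; bus BusRd; mem=50
  op12 P2: store L1 := 57 → I/I/M/I on L1; bus BusRdX; mem=80
  op13 P2: load  L1 → I/I/M/I on L1; bus (none); mem=80
  op14 P1: store L1 := 8 → I/M/I/I on L1; bus BusRdX Flush; mem=57
  op15 P2: load  L0 → O/S/S/I on L0; bus (none); mem=60
  op16 P2: store L0 := 18 → I/I/M/I on L0; bus BusUpgr Flush; mem=98
  op17 P2: store L3 := 61 → I/I/M/I on L3; bus BusRdX Flush; mem=86
  op18 P0: store L3 := 58 → M/I/I/I on L3; bus BusRdX Flush; mem=61
  op19 P0: store L1 := 93 → M/I/I/I on L1; bus BusRdX Flush; mem=8
  op20 P3: load  L3 → O/I/I/S on L3; bus BusRd; mem=61
  op21 P0: store L1 := 95 → M/I/I/I on L1; bus (none); mem=8

bus = BusRdX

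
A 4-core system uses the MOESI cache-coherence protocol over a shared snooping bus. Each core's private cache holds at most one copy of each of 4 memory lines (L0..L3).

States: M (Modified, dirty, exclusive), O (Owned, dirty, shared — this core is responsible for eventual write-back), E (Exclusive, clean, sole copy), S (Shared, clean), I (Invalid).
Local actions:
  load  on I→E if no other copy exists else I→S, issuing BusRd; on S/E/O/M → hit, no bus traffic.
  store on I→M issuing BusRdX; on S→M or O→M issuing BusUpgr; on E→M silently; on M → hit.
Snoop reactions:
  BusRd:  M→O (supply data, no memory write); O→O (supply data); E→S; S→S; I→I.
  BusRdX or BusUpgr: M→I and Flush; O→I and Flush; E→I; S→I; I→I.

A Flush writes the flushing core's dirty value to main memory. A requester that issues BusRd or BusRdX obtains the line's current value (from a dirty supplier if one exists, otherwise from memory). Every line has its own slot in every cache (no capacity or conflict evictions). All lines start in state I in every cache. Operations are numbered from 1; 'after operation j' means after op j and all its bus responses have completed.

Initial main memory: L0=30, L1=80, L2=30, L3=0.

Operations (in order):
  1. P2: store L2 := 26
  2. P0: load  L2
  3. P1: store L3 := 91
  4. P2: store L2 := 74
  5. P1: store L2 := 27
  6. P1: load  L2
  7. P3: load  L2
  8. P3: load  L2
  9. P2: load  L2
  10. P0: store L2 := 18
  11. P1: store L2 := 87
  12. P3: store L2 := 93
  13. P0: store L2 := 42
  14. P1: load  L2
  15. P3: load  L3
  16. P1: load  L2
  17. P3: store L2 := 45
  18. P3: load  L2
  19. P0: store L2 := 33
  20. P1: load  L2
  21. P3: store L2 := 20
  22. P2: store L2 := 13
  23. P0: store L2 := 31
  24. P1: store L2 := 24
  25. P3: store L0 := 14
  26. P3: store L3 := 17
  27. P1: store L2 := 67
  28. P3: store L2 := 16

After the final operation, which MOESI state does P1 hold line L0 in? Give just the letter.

step 1: P2: store L2 := 26  ⟶  IIMI  (L2)  txn=BusRdX  M[L2]=30
step 2: P0: load  L2  ⟶  SIOI  (L2)  txn=BusRd  M[L2]=30
step 3: P1: store L3 := 91  ⟶  IMII  (L3)  txn=BusRdX  M[L3]=0
step 4: P2: store L2 := 74  ⟶  IIMI  (L2)  txn=BusUpgr  M[L2]=30
step 5: P1: store L2 := 27  ⟶  IMII  (L2)  txn=BusRdX+Flush  M[L2]=74
step 6: P1: load  L2  ⟶  IMII  (L2)  txn=∅  M[L2]=74
step 7: P3: load  L2  ⟶  IOIS  (L2)  txn=BusRd  M[L2]=74
step 8: P3: load  L2  ⟶  IOIS  (L2)  txn=∅  M[L2]=74
step 9: P2: load  L2  ⟶  IOSS  (L2)  txn=BusRd  M[L2]=74
step 10: P0: store L2 := 18  ⟶  MIII  (L2)  txn=BusRdX+Flush  M[L2]=27
step 11: P1: store L2 := 87  ⟶  IMII  (L2)  txn=BusRdX+Flush  M[L2]=18
step 12: P3: store L2 := 93  ⟶  IIIM  (L2)  txn=BusRdX+Flush  M[L2]=87
step 13: P0: store L2 := 42  ⟶  MIII  (L2)  txn=BusRdX+Flush  M[L2]=93
step 14: P1: load  L2  ⟶  OSII  (L2)  txn=BusRd  M[L2]=93
step 15: P3: load  L3  ⟶  IOIS  (L3)  txn=BusRd  M[L3]=0
step 16: P1: load  L2  ⟶  OSII  (L2)  txn=∅  M[L2]=93
step 17: P3: store L2 := 45  ⟶  IIIM  (L2)  txn=BusRdX+Flush  M[L2]=42
step 18: P3: load  L2  ⟶  IIIM  (L2)  txn=∅  M[L2]=42
step 19: P0: store L2 := 33  ⟶  MIII  (L2)  txn=BusRdX+Flush  M[L2]=45
step 20: P1: load  L2  ⟶  OSII  (L2)  txn=BusRd  M[L2]=45
step 21: P3: store L2 := 20  ⟶  IIIM  (L2)  txn=BusRdX+Flush  M[L2]=33
step 22: P2: store L2 := 13  ⟶  IIMI  (L2)  txn=BusRdX+Flush  M[L2]=20
step 23: P0: store L2 := 31  ⟶  MIII  (L2)  txn=BusRdX+Flush  M[L2]=13
step 24: P1: store L2 := 24  ⟶  IMII  (L2)  txn=BusRdX+Flush  M[L2]=31
step 25: P3: store L0 := 14  ⟶  IIIM  (L0)  txn=BusRdX  M[L0]=30
step 26: P3: store L3 := 17  ⟶  IIIM  (L3)  txn=BusUpgr+Flush  M[L3]=91
step 27: P1: store L2 := 67  ⟶  IMII  (L2)  txn=∅  M[L2]=31
step 28: P3: store L2 := 16  ⟶  IIIM  (L2)  txn=BusRdX+Flush  M[L2]=67

state = I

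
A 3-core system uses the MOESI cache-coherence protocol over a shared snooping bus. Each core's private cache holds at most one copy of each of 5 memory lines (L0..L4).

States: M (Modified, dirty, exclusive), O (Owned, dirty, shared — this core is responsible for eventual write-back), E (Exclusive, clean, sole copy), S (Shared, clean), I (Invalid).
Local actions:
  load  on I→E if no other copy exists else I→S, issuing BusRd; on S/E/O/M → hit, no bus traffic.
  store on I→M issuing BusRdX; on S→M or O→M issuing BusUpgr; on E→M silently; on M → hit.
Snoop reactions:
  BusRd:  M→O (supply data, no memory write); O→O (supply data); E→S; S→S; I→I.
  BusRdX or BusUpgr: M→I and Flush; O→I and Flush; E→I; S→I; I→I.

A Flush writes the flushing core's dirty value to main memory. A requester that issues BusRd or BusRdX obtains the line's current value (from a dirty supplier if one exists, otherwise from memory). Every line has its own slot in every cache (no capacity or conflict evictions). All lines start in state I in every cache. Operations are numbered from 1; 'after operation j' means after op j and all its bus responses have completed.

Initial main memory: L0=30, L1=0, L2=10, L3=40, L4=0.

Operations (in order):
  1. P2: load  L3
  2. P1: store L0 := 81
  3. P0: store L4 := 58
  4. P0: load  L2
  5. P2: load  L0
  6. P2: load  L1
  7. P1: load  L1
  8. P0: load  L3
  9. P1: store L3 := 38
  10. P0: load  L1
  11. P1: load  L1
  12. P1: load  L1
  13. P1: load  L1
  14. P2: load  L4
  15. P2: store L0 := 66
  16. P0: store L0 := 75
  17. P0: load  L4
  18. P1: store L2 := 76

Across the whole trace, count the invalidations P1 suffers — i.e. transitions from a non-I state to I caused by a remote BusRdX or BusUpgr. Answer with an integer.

invalidations = 1

[1] P2: load  L3 | P0:I, P1:I, P2:E(40) | bus: BusRd
[2] P1: store L0 := 81 | P0:I, P1:M(81), P2:I | bus: BusRdX
[3] P0: store L4 := 58 | P0:M(58), P1:I, P2:I | bus: BusRdX
[4] P0: load  L2 | P0:E(10), P1:I, P2:I | bus: BusRd
[5] P2: load  L0 | P0:I, P1:O(81), P2:S(81) | bus: BusRd
[6] P2: load  L1 | P0:I, P1:I, P2:E(0) | bus: BusRd
[7] P1: load  L1 | P0:I, P1:S(0), P2:S(0) | bus: BusRd
[8] P0: load  L3 | P0:S(40), P1:I, P2:S(40) | bus: BusRd
[9] P1: store L3 := 38 | P0:I, P1:M(38), P2:I | bus: BusRdX
[10] P0: load  L1 | P0:S(0), P1:S(0), P2:S(0) | bus: BusRd
[11] P1: load  L1 | P0:S(0), P1:S(0), P2:S(0) | bus: none
[12] P1: load  L1 | P0:S(0), P1:S(0), P2:S(0) | bus: none
[13] P1: load  L1 | P0:S(0), P1:S(0), P2:S(0) | bus: none
[14] P2: load  L4 | P0:O(58), P1:I, P2:S(58) | bus: BusRd
[15] P2: store L0 := 66 | P0:I, P1:I, P2:M(66) | bus: BusUpgr,Flush
[16] P0: store L0 := 75 | P0:M(75), P1:I, P2:I | bus: BusRdX,Flush
[17] P0: load  L4 | P0:O(58), P1:I, P2:S(58) | bus: none
[18] P1: store L2 := 76 | P0:I, P1:M(76), P2:I | bus: BusRdX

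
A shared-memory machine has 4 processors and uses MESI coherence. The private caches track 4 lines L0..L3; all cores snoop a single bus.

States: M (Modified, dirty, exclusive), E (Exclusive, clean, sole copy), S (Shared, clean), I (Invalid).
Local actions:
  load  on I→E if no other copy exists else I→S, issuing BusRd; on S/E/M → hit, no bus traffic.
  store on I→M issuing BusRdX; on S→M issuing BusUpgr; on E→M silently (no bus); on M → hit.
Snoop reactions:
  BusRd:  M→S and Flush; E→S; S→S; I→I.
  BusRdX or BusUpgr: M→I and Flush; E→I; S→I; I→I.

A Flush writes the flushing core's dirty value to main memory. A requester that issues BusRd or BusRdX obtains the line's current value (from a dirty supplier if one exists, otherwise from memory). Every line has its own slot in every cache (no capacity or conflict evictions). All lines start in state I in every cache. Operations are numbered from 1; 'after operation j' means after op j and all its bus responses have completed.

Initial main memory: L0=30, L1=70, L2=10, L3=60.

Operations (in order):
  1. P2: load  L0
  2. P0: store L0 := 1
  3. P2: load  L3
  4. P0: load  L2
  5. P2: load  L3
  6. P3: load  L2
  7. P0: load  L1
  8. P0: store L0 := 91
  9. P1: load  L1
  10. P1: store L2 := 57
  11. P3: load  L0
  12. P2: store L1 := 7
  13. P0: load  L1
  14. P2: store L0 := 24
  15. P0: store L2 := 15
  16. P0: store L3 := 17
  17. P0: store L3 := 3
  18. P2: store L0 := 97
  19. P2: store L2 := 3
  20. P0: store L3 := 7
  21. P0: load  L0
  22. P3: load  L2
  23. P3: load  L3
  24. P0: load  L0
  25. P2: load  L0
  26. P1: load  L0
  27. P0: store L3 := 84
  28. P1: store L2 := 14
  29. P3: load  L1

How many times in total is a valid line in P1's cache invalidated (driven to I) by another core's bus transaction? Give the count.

  op1 P2: load  L0 → I/I/E/I on L0; bus BusRd; mem=30
  op2 P0: store L0 := 1 → M/I/I/I on L0; bus BusRdX; mem=30
  op3 P2: load  L3 → I/I/E/I on L3; bus BusRd; mem=60
  op4 P0: load  L2 → E/I/I/I on L2; bus BusRd; mem=10
  op5 P2: load  L3 → I/I/E/I on L3; bus (none); mem=60
  op6 P3: load  L2 → S/I/I/S on L2; bus BusRd; mem=10
  op7 P0: load  L1 → E/I/I/I on L1; bus BusRd; mem=70
  op8 P0: store L0 := 91 → M/I/I/I on L0; bus (none); mem=30
  op9 P1: load  L1 → S/S/I/I on L1; bus BusRd; mem=70
  op10 P1: store L2 := 57 → I/M/I/I on L2; bus BusRdX; mem=10
  op11 P3: load  L0 → S/I/I/S on L0; bus BusRd Flush; mem=91
  op12 P2: store L1 := 7 → I/I/M/I on L1; bus BusRdX; mem=70
  op13 P0: load  L1 → S/I/S/I on L1; bus BusRd Flush; mem=7
  op14 P2: store L0 := 24 → I/I/M/I on L0; bus BusRdX; mem=91
  op15 P0: store L2 := 15 → M/I/I/I on L2; bus BusRdX Flush; mem=57
  op16 P0: store L3 := 17 → M/I/I/I on L3; bus BusRdX; mem=60
  op17 P0: store L3 := 3 → M/I/I/I on L3; bus (none); mem=60
  op18 P2: store L0 := 97 → I/I/M/I on L0; bus (none); mem=91
  op19 P2: store L2 := 3 → I/I/M/I on L2; bus BusRdX Flush; mem=15
  op20 P0: store L3 := 7 → M/I/I/I on L3; bus (none); mem=60
  op21 P0: load  L0 → S/I/S/I on L0; bus BusRd Flush; mem=97
  op22 P3: load  L2 → I/I/S/S on L2; bus BusRd Flush; mem=3
  op23 P3: load  L3 → S/I/I/S on L3; bus BusRd Flush; mem=7
  op24 P0: load  L0 → S/I/S/I on L0; bus (none); mem=97
  op25 P2: load  L0 → S/I/S/I on L0; bus (none); mem=97
  op26 P1: load  L0 → S/S/S/I on L0; bus BusRd; mem=97
  op27 P0: store L3 := 84 → M/I/I/I on L3; bus BusUpgr; mem=7
  op28 P1: store L2 := 14 → I/M/I/I on L2; bus BusRdX; mem=3
  op29 P3: load  L1 → S/I/S/S on L1; bus BusRd; mem=7

invalidations = 2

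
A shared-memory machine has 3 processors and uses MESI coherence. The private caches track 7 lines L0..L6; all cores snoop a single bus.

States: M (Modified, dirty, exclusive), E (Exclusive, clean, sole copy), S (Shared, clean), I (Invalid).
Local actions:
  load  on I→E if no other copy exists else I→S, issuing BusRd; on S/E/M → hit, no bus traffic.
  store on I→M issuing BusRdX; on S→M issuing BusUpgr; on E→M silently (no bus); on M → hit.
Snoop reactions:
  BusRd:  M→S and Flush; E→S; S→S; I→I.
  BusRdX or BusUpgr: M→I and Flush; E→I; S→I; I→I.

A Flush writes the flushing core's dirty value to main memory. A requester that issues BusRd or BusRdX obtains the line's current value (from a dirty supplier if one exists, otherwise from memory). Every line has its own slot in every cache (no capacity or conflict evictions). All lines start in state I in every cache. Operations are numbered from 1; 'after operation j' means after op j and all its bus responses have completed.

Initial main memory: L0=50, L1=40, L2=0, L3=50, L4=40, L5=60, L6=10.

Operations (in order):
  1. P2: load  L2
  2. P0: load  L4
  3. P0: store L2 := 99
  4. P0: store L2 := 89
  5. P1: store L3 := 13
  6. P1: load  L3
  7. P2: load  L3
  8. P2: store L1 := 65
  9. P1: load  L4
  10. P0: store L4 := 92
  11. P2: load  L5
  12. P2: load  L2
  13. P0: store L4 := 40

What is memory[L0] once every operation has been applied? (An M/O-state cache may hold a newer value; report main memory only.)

1. P2: load  L2  bus=[BusRd]  L2: P0=I P1=I P2=E  mem[L2]=0
2. P0: load  L4  bus=[BusRd]  L4: P0=E P1=I P2=I  mem[L4]=40
3. P0: store L2 := 99  bus=[BusRdX]  L2: P0=M P1=I P2=I  mem[L2]=0
4. P0: store L2 := 89  bus=[-]  L2: P0=M P1=I P2=I  mem[L2]=0
5. P1: store L3 := 13  bus=[BusRdX]  L3: P0=I P1=M P2=I  mem[L3]=50
6. P1: load  L3  bus=[-]  L3: P0=I P1=M P2=I  mem[L3]=50
7. P2: load  L3  bus=[BusRd,Flush]  L3: P0=I P1=S P2=S  mem[L3]=13
8. P2: store L1 := 65  bus=[BusRdX]  L1: P0=I P1=I P2=M  mem[L1]=40
9. P1: load  L4  bus=[BusRd]  L4: P0=S P1=S P2=I  mem[L4]=40
10. P0: store L4 := 92  bus=[BusUpgr]  L4: P0=M P1=I P2=I  mem[L4]=40
11. P2: load  L5  bus=[BusRd]  L5: P0=I P1=I P2=E  mem[L5]=60
12. P2: load  L2  bus=[BusRd,Flush]  L2: P0=S P1=I P2=S  mem[L2]=89
13. P0: store L4 := 40  bus=[-]  L4: P0=M P1=I P2=I  mem[L4]=40

memory[L0] = 50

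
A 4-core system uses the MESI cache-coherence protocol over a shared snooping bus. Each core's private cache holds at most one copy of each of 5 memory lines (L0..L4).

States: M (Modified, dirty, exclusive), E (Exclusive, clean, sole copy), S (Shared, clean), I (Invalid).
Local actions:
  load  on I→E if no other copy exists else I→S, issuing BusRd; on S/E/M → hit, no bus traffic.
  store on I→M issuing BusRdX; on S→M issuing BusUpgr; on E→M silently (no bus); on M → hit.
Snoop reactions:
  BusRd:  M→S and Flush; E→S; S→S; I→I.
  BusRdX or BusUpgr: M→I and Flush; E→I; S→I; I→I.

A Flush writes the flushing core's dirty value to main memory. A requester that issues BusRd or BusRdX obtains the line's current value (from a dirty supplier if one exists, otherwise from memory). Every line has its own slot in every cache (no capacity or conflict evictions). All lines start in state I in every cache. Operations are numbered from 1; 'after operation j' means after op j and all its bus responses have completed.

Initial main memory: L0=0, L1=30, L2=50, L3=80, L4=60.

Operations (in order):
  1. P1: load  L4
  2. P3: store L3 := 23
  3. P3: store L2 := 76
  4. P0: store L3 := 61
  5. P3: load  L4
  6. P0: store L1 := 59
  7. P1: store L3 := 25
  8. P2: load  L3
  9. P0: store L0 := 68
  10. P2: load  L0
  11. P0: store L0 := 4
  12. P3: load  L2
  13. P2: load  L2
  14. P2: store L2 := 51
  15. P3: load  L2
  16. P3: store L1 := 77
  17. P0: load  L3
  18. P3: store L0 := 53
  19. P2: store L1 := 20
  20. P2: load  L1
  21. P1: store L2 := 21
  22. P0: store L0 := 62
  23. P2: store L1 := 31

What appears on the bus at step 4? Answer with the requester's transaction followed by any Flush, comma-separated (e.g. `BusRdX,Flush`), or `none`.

bus = BusRdX,Flush

[1] P1: load  L4 | P0:I, P1:E(60), P2:I, P3:I | bus: BusRd
[2] P3: store L3 := 23 | P0:I, P1:I, P2:I, P3:M(23) | bus: BusRdX
[3] P3: store L2 := 76 | P0:I, P1:I, P2:I, P3:M(76) | bus: BusRdX
[4] P0: store L3 := 61 | P0:M(61), P1:I, P2:I, P3:I | bus: BusRdX,Flush
[5] P3: load  L4 | P0:I, P1:S(60), P2:I, P3:S(60) | bus: BusRd
[6] P0: store L1 := 59 | P0:M(59), P1:I, P2:I, P3:I | bus: BusRdX
[7] P1: store L3 := 25 | P0:I, P1:M(25), P2:I, P3:I | bus: BusRdX,Flush
[8] P2: load  L3 | P0:I, P1:S(25), P2:S(25), P3:I | bus: BusRd,Flush
[9] P0: store L0 := 68 | P0:M(68), P1:I, P2:I, P3:I | bus: BusRdX
[10] P2: load  L0 | P0:S(68), P1:I, P2:S(68), P3:I | bus: BusRd,Flush
[11] P0: store L0 := 4 | P0:M(4), P1:I, P2:I, P3:I | bus: BusUpgr
[12] P3: load  L2 | P0:I, P1:I, P2:I, P3:M(76) | bus: none
[13] P2: load  L2 | P0:I, P1:I, P2:S(76), P3:S(76) | bus: BusRd,Flush
[14] P2: store L2 := 51 | P0:I, P1:I, P2:M(51), P3:I | bus: BusUpgr
[15] P3: load  L2 | P0:I, P1:I, P2:S(51), P3:S(51) | bus: BusRd,Flush
[16] P3: store L1 := 77 | P0:I, P1:I, P2:I, P3:M(77) | bus: BusRdX,Flush
[17] P0: load  L3 | P0:S(25), P1:S(25), P2:S(25), P3:I | bus: BusRd
[18] P3: store L0 := 53 | P0:I, P1:I, P2:I, P3:M(53) | bus: BusRdX,Flush
[19] P2: store L1 := 20 | P0:I, P1:I, P2:M(20), P3:I | bus: BusRdX,Flush
[20] P2: load  L1 | P0:I, P1:I, P2:M(20), P3:I | bus: none
[21] P1: store L2 := 21 | P0:I, P1:M(21), P2:I, P3:I | bus: BusRdX
[22] P0: store L0 := 62 | P0:M(62), P1:I, P2:I, P3:I | bus: BusRdX,Flush
[23] P2: store L1 := 31 | P0:I, P1:I, P2:M(31), P3:I | bus: none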